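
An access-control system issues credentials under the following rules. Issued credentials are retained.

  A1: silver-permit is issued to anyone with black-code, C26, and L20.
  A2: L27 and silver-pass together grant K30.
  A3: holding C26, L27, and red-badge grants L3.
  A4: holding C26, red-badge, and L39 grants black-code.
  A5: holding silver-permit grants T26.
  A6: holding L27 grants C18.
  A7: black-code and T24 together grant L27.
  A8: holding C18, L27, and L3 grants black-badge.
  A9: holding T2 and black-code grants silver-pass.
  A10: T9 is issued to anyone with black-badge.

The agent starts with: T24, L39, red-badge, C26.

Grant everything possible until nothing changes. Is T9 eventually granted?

Yes

Holding C26, red-badge, and L39 grants black-code (A4).
Holding black-code and T24 grants L27 (A7).
Holding C26, L27, and red-badge grants L3 (A3).
Holding L27 grants C18 (A6).
Holding C18, L27, and L3 grants black-badge (A8).
Holding black-badge grants T9 (A10).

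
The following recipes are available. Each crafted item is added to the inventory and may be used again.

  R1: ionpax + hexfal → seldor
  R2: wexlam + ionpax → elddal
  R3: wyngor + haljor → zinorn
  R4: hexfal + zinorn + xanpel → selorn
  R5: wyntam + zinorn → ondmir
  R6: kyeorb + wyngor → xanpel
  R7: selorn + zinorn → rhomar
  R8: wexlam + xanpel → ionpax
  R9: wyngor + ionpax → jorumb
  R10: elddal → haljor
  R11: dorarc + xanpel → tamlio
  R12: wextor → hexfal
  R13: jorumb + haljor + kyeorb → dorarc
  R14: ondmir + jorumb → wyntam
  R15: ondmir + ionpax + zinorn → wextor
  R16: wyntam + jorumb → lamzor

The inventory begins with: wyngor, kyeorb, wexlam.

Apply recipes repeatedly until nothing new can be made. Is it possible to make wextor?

wextor would need ondmir, ionpax, and zinorn (R15), but ondmir is never obtained.

No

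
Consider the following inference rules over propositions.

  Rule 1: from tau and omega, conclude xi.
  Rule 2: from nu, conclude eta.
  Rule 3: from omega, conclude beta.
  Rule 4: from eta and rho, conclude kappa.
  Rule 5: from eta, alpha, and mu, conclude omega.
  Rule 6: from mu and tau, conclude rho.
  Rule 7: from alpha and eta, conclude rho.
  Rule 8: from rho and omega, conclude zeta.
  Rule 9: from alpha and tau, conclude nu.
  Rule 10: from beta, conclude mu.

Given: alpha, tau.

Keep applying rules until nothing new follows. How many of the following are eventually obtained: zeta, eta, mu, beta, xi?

From alpha and tau, Rule 9 gives nu.
From nu, Rule 2 gives eta.
zeta would need rho and omega (Rule 8), but omega is never established.
eta: reached.
mu would need beta (Rule 10), but beta is never established.
beta would need omega (Rule 3), but omega is never established.
xi would need tau and omega (Rule 1), but omega is never established.
Reached: eta — 1 of the 5.

1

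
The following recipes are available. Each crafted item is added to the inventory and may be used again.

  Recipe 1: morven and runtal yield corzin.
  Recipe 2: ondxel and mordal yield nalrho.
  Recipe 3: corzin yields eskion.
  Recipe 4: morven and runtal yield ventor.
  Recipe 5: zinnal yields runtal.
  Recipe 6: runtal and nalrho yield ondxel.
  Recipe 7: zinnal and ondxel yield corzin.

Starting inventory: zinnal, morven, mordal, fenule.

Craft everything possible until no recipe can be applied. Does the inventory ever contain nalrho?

No

nalrho would need ondxel and mordal (Recipe 2), but ondxel is never obtained.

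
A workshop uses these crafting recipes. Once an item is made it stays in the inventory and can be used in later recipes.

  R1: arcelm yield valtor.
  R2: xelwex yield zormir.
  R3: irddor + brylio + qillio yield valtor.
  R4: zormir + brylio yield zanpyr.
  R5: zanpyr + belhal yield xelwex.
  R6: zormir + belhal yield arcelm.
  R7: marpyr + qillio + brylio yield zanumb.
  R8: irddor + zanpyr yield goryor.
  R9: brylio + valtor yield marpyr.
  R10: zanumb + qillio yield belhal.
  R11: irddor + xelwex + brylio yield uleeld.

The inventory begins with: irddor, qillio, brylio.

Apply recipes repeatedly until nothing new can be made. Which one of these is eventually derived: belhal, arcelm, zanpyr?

Using R3, irddor, brylio, and qillio make valtor.
Using R9, brylio and valtor make marpyr.
marpyr + qillio + brylio → zanumb (R7).
Using R10, zanumb and qillio make belhal.
zanpyr would need zormir and brylio (R4), but zormir is never obtained. arcelm would need zormir and belhal (R6), but zormir is never obtained.

belhal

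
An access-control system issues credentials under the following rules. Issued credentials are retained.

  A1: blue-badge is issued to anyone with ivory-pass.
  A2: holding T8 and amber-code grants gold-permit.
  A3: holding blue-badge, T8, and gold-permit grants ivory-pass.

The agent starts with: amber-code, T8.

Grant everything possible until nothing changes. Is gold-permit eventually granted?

Holding T8 and amber-code grants gold-permit (A2).

Yes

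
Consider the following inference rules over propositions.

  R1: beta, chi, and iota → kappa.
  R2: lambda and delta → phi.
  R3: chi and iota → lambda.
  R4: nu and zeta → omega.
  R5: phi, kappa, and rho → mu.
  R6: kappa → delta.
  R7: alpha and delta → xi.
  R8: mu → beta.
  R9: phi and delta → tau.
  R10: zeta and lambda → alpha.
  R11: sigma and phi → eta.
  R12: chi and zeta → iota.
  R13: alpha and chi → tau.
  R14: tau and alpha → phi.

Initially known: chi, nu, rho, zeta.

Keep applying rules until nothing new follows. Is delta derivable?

delta would need kappa (R6), but kappa is never established.

No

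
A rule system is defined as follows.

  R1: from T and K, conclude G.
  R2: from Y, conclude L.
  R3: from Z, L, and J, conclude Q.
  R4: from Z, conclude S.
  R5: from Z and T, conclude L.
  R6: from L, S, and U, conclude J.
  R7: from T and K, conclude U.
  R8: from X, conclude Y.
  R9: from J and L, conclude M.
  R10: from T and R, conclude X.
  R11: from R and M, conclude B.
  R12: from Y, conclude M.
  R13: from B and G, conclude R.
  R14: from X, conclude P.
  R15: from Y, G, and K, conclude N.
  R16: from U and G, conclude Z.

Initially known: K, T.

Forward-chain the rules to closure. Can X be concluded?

X would need T and R (R10), but R is never established.

No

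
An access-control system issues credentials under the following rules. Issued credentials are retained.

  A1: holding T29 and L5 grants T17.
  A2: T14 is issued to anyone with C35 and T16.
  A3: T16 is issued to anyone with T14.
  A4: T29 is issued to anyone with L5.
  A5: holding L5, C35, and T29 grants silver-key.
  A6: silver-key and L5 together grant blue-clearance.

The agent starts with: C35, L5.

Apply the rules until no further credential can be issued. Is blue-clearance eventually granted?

Holding L5 grants T29 (A4).
Holding L5, C35, and T29 grants silver-key (A5).
Holding silver-key and L5 grants blue-clearance (A6).

Yes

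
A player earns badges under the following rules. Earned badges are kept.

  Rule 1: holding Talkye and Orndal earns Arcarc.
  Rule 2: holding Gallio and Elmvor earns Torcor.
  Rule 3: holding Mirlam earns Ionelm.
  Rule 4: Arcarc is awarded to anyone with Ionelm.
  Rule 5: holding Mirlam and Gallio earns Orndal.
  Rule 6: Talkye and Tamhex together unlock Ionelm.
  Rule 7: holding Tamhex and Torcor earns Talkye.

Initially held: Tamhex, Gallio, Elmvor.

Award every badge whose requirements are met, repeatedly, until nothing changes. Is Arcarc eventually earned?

Yes

With Gallio and Elmvor, Torcor is earned (Rule 2).
With Tamhex and Torcor, Talkye is earned (Rule 7).
With Talkye and Tamhex, Ionelm is earned (Rule 6).
With Ionelm, Arcarc is earned (Rule 4).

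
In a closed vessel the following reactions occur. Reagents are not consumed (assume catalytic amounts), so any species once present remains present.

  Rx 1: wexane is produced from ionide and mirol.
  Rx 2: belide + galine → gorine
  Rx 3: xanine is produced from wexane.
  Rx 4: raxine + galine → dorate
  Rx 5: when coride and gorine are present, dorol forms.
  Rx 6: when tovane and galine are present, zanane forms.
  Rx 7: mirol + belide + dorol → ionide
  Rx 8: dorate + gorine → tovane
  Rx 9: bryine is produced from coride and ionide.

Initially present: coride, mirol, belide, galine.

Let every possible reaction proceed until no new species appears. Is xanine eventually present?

belide and galine present → gorine forms (Rx 2).
coride and gorine present → dorol forms (Rx 5).
mirol, belide, and dorol present → ionide forms (Rx 7).
ionide and mirol present → wexane forms (Rx 1).
wexane present → xanine forms (Rx 3).

Yes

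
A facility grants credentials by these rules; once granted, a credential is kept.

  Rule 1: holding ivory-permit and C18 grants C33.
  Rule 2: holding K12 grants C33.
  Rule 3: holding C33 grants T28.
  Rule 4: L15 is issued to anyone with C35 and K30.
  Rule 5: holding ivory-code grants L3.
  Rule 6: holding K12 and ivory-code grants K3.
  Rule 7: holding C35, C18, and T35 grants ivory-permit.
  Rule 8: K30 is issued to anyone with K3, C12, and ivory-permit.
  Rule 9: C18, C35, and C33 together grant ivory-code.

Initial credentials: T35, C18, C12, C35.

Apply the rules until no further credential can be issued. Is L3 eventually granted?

Holding C35, C18, and T35 grants ivory-permit (Rule 7).
Holding ivory-permit and C18 grants C33 (Rule 1).
Holding C18, C35, and C33 grants ivory-code (Rule 9).
Holding ivory-code grants L3 (Rule 5).

Yes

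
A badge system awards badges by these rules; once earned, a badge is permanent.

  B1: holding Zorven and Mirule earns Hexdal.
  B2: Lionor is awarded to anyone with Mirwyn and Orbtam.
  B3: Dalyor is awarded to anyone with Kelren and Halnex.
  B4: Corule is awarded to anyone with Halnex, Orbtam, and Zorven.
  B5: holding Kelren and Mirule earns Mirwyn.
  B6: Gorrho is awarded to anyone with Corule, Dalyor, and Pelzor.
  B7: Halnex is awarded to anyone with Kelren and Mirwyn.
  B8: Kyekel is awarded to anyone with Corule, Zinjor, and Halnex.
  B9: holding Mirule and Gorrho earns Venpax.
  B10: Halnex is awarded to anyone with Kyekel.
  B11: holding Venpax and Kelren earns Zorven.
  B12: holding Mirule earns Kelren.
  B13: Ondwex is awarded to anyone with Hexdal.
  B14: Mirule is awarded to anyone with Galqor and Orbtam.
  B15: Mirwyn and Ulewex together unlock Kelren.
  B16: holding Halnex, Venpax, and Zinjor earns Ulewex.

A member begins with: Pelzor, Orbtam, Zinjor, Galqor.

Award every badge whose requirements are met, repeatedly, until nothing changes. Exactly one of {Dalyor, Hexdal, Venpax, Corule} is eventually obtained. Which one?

With Galqor and Orbtam, Mirule is earned (B14).
With Mirule, Kelren is earned (B12).
With Kelren and Mirule, Mirwyn is earned (B5).
With Kelren and Mirwyn, Halnex is earned (B7).
With Kelren and Halnex, Dalyor is earned (B3).
Corule would need Halnex, Orbtam, and Zorven (B4), but Zorven is never earned. Venpax would need Mirule and Gorrho (B9), but Gorrho is never earned. Hexdal would need Zorven and Mirule (B1), but Zorven is never earned.

Dalyor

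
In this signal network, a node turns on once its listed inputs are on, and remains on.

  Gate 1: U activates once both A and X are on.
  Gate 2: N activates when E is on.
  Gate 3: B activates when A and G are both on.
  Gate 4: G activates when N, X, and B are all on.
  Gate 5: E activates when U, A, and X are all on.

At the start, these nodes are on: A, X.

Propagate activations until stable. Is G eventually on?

G would need N, X, and B (Gate 4), but B never turns on.

No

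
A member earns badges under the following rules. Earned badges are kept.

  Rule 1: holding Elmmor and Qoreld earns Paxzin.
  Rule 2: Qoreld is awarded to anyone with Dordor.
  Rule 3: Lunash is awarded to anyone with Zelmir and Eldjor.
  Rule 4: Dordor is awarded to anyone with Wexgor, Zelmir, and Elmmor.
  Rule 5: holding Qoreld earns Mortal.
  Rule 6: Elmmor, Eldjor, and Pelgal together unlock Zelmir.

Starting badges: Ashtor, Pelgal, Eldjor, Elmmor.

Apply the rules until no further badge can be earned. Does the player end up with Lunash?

With Elmmor, Eldjor, and Pelgal, Zelmir is earned (Rule 6).
With Zelmir and Eldjor, Lunash is earned (Rule 3).

Yes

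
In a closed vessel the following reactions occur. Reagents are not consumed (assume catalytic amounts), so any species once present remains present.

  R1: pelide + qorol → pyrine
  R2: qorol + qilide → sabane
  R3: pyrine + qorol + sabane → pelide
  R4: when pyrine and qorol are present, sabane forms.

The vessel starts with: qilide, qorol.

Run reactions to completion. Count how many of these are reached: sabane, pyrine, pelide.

1

qorol and qilide present → sabane forms (R2).
sabane: reached.
pyrine would need pelide and qorol (R1), but pelide never forms.
pelide would need pyrine, qorol, and sabane (R3), but pyrine never forms.
Reached: sabane — 1 of the 3.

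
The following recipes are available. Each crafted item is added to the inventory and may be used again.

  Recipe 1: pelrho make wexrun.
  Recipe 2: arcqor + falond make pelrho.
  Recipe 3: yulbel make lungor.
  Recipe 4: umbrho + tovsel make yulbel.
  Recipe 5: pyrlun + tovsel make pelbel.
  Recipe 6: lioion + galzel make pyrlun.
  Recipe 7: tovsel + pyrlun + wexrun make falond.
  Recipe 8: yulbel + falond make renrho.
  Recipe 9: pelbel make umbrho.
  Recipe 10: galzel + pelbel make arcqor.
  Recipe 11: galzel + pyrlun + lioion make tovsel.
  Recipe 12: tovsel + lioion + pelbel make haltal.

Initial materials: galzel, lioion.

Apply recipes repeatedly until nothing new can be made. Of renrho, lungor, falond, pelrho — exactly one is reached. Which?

lungor

lioion + galzel → pyrlun (Recipe 6).
galzel + pyrlun + lioion → tovsel (Recipe 11).
Using Recipe 5, pyrlun and tovsel make pelbel.
Using Recipe 9, pelbel makes umbrho.
Using Recipe 4, umbrho and tovsel make yulbel.
yulbel → lungor (Recipe 3).
renrho would need yulbel and falond (Recipe 8), but falond is never obtained. pelrho would need arcqor and falond (Recipe 2), but falond is never obtained. falond would need tovsel, pyrlun, and wexrun (Recipe 7), but wexrun is never obtained.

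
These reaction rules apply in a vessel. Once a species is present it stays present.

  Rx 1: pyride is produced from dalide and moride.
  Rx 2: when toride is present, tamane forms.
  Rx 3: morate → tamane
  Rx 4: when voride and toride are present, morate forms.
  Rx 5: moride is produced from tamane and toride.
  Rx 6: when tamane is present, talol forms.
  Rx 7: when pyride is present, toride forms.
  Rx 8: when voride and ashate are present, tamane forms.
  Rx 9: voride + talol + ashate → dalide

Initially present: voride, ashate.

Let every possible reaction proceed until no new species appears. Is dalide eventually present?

Yes

voride and ashate present → tamane forms (Rx 8).
tamane present → talol forms (Rx 6).
voride, talol, and ashate present → dalide forms (Rx 9).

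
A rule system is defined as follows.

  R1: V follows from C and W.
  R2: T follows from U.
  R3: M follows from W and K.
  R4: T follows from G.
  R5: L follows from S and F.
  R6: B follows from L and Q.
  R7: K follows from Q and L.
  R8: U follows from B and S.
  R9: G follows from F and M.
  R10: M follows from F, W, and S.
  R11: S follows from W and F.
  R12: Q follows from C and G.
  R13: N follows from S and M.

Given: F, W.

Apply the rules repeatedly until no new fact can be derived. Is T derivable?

From W and F, R11 gives S.
From F, W, and S, R10 gives M.
From F and M, R9 gives G.
From G, R4 gives T.

Yes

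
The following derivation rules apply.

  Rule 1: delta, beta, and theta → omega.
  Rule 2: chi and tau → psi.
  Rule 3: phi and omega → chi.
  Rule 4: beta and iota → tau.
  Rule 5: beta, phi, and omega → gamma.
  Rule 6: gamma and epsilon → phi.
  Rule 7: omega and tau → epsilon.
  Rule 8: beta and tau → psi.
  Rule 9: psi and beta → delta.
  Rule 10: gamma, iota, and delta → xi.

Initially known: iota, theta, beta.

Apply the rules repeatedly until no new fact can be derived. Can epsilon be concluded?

beta and iota hold, so tau follows (Rule 4).
From beta and tau, Rule 8 gives psi.
psi and beta hold, so delta follows (Rule 9).
delta, beta, and theta hold, so omega follows (Rule 1).
From omega and tau, Rule 7 gives epsilon.

Yes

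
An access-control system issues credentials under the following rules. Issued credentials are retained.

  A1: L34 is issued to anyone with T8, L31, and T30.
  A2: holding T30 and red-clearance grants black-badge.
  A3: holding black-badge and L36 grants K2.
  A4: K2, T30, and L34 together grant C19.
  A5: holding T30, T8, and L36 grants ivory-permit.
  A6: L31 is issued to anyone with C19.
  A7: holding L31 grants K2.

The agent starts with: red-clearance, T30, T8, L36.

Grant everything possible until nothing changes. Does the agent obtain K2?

Holding T30 and red-clearance grants black-badge (A2).
Holding black-badge and L36 grants K2 (A3).

Yes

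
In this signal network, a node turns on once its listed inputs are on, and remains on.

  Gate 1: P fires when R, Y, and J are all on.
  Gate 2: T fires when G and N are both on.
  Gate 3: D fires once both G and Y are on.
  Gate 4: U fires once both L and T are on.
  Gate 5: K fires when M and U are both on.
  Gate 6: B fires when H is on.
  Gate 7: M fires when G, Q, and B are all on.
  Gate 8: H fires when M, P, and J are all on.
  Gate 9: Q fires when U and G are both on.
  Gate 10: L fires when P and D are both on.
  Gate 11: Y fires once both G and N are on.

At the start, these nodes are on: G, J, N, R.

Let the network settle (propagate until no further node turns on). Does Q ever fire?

Yes

G and N are on, so Y fires (Gate 11).
Gate 2: G and N on → T on.
R, Y, and J are on, so P fires (Gate 1).
G and Y are on, so D fires (Gate 3).
Gate 10: P and D on → L on.
Gate 4: L and T on → U on.
U and G are on, so Q fires (Gate 9).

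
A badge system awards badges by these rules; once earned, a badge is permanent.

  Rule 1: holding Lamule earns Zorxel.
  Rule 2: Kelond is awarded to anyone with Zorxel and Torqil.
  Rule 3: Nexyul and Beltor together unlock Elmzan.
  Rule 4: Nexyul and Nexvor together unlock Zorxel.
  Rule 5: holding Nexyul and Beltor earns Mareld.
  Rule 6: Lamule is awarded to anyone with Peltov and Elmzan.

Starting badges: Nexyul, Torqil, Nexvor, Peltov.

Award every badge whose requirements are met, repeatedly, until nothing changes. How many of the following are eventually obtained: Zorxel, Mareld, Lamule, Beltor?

1

With Nexyul and Nexvor, Zorxel is earned (Rule 4).
Zorxel: reached.
Mareld would need Nexyul and Beltor (Rule 5), but Beltor is never earned.
Lamule would need Peltov and Elmzan (Rule 6), but Elmzan is never earned.
No rule produces Beltor, and it is not given.
Reached: Zorxel — 1 of the 4.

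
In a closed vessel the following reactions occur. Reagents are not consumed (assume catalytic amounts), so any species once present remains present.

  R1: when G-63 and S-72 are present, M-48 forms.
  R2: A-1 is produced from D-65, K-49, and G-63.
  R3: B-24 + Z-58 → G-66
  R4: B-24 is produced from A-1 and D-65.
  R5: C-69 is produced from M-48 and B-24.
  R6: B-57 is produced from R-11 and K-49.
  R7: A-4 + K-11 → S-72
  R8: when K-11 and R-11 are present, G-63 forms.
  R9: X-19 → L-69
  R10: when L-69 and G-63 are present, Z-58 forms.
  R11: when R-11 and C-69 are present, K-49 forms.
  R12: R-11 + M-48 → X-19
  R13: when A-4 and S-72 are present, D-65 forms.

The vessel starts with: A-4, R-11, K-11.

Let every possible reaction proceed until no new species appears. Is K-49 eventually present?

No

K-49 would need R-11 and C-69 (R11), but C-69 never forms.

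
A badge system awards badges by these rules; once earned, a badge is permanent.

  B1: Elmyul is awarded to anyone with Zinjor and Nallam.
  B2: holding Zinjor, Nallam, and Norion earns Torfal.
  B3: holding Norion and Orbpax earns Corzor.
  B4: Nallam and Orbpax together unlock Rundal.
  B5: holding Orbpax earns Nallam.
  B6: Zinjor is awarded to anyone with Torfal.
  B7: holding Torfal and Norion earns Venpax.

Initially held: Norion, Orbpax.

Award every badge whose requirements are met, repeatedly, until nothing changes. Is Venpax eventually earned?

No

Venpax would need Torfal and Norion (B7), but Torfal is never earned.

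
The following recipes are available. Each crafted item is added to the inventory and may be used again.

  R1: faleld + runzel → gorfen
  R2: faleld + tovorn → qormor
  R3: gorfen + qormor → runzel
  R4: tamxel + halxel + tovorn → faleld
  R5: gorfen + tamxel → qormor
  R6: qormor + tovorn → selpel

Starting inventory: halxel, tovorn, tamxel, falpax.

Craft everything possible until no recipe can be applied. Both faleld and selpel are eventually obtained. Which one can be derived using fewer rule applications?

faleld

faleld: tamxel + halxel + tovorn → faleld (R4). [1 rule application]
selpel: Using R4, tamxel, halxel, and tovorn make faleld. Using R2, faleld and tovorn make qormor. Using R6, qormor and tovorn make selpel. [3 rule applications]
faleld needs fewer.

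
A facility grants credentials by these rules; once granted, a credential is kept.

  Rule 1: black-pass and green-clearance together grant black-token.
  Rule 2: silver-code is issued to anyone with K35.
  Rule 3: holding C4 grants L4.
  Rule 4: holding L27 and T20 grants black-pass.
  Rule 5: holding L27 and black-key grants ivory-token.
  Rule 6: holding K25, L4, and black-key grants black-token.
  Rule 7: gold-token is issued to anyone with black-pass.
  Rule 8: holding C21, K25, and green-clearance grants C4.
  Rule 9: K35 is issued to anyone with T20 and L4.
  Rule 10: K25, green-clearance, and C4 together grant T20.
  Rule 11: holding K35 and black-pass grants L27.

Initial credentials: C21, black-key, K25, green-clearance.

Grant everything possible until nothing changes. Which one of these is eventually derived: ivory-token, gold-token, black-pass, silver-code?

silver-code

Holding C21, K25, and green-clearance grants C4 (Rule 8).
Holding K25, green-clearance, and C4 grants T20 (Rule 10).
Holding C4 grants L4 (Rule 3).
Holding T20 and L4 grants K35 (Rule 9).
Holding K35 grants silver-code (Rule 2).
gold-token would need black-pass (Rule 7), but black-pass is never granted. ivory-token would need L27 and black-key (Rule 5), but L27 is never granted. black-pass would need L27 and T20 (Rule 4), but L27 is never granted.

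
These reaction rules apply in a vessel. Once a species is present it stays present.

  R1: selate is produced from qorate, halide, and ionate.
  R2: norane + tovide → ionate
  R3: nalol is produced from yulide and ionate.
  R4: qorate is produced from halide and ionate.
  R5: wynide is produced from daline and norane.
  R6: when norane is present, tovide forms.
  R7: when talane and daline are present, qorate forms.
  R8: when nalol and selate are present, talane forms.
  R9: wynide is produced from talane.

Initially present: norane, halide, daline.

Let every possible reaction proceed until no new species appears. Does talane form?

talane would need nalol and selate (R8), but nalol never forms.

No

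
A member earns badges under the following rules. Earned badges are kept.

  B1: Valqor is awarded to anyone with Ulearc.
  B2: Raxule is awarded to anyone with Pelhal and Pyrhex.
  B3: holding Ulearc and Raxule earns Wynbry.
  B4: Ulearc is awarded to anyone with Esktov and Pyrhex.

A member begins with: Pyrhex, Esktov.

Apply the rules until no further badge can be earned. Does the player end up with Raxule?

No

Raxule would need Pelhal and Pyrhex (B2), but Pelhal is never earned.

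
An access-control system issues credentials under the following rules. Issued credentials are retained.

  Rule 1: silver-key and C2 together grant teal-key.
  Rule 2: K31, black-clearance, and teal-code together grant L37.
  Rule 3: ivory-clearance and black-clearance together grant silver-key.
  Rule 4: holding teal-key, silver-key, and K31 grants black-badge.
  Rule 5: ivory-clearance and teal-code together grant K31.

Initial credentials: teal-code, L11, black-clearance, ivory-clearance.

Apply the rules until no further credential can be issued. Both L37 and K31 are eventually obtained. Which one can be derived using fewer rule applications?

K31

K31: Holding ivory-clearance and teal-code grants K31 (Rule 5). [1 rule application]
L37: Holding ivory-clearance and teal-code grants K31 (Rule 5). Holding K31, black-clearance, and teal-code grants L37 (Rule 2). [2 rule applications]
K31 needs fewer.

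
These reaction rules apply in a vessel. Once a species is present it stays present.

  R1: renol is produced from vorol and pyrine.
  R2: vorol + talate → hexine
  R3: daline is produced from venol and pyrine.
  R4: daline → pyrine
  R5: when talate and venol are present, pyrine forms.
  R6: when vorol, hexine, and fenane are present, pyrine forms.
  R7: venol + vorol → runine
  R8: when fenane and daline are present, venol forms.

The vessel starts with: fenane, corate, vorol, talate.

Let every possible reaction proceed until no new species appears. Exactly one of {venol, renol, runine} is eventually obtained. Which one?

renol

vorol and talate present → hexine forms (R2).
vorol, hexine, and fenane present → pyrine forms (R6).
vorol and pyrine present → renol forms (R1).
runine would need venol and vorol (R7), but venol never forms. venol would need fenane and daline (R8), but daline never forms.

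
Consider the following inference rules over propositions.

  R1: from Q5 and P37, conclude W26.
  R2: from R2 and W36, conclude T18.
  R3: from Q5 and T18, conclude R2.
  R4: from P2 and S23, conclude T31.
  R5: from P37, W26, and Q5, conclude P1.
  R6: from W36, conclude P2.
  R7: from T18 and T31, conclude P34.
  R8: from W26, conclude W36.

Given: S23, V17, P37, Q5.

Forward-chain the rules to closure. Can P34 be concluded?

No

P34 would need T18 and T31 (R7), but T18 is never established.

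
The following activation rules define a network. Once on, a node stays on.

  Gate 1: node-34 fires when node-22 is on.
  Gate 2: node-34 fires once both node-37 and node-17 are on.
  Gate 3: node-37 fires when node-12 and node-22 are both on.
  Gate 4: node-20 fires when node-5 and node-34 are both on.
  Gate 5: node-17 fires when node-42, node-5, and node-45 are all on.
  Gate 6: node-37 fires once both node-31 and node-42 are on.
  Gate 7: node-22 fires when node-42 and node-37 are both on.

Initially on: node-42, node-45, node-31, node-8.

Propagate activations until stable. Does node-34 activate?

Yes

node-31 and node-42 are on, so node-37 fires (Gate 6).
Gate 7: node-42 and node-37 on → node-22 on.
node-22 is on, so node-34 fires (Gate 1).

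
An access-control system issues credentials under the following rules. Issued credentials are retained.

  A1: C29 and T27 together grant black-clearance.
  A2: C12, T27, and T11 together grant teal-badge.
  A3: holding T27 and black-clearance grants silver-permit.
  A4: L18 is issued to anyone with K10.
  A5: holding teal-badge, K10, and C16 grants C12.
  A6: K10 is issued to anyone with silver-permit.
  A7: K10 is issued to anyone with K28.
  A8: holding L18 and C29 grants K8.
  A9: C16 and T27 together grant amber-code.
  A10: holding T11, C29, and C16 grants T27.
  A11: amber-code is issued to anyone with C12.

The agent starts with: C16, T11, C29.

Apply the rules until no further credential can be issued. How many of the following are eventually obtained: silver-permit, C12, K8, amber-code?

Holding T11, C29, and C16 grants T27 (A10).
Holding C16 and T27 grants amber-code (A9).
Holding C29 and T27 grants black-clearance (A1).
Holding T27 and black-clearance grants silver-permit (A3).
Holding silver-permit grants K10 (A6).
Holding K10 grants L18 (A4).
Holding L18 and C29 grants K8 (A8).
silver-permit: reached.
C12 would need teal-badge, K10, and C16 (A5), but teal-badge is never granted.
K8: reached.
amber-code: reached.
Reached: silver-permit, K8, and amber-code — 3 of the 4.

3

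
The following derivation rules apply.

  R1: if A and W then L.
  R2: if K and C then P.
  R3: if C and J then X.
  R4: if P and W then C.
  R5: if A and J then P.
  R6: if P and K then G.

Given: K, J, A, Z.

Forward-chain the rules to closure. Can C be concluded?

C would need P and W (R4), but W is never established.

No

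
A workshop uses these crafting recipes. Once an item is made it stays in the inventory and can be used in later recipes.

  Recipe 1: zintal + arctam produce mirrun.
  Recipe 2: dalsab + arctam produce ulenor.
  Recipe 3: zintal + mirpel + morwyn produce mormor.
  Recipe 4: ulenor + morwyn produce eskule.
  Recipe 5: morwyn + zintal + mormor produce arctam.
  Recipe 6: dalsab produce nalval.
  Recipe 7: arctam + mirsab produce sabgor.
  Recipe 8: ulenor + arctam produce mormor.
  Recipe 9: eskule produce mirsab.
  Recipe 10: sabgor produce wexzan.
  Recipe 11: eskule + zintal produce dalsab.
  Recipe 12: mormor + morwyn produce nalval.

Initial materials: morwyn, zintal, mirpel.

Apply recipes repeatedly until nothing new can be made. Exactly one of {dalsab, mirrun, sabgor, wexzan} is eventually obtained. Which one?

Using Recipe 3, zintal, mirpel, and morwyn make mormor.
morwyn + zintal + mormor → arctam (Recipe 5).
Using Recipe 1, zintal and arctam make mirrun.
sabgor would need arctam and mirsab (Recipe 7), but mirsab is never obtained. dalsab would need eskule and zintal (Recipe 11), but eskule is never obtained. wexzan would need sabgor (Recipe 10), but sabgor is never obtained.

mirrun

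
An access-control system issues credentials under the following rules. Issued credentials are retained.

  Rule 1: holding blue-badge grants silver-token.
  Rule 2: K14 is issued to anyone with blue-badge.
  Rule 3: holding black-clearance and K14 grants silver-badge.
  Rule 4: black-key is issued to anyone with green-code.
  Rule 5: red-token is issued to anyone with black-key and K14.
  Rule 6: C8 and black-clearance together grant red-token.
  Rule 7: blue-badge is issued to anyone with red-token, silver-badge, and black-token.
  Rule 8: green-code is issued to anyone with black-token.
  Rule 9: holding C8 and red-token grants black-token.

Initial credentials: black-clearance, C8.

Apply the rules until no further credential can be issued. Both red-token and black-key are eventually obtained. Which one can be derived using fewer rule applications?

red-token: Holding C8 and black-clearance grants red-token (Rule 6). [1 rule application]
black-key: Holding C8 and black-clearance grants red-token (Rule 6). Holding C8 and red-token grants black-token (Rule 9). Holding black-token grants green-code (Rule 8). Holding green-code grants black-key (Rule 4). [4 rule applications]
red-token needs fewer.

red-token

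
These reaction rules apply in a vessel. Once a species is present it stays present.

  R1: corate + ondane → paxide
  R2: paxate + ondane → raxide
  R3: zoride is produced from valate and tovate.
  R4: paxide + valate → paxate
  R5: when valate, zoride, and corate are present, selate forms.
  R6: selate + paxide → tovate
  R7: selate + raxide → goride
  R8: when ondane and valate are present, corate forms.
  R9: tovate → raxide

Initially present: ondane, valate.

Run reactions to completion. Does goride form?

goride would need selate and raxide (R7), but selate never forms.

No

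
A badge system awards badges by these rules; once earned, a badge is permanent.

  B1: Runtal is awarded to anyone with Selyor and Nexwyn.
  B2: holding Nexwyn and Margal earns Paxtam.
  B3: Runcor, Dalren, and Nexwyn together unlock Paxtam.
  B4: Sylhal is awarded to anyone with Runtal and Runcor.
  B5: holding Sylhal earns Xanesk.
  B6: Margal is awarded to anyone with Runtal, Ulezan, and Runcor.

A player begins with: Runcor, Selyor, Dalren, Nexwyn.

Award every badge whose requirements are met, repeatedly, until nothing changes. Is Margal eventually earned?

No

Margal would need Runtal, Ulezan, and Runcor (B6), but Ulezan is never earned.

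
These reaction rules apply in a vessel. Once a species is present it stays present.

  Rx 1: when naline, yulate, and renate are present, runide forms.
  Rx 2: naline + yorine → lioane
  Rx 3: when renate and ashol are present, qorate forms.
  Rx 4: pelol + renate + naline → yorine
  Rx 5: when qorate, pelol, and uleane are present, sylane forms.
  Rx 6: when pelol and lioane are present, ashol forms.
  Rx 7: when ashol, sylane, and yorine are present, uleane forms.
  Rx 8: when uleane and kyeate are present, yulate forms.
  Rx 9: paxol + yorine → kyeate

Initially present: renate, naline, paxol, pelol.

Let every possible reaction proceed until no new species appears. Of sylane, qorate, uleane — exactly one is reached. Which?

qorate

pelol, renate, and naline present → yorine forms (Rx 4).
naline and yorine present → lioane forms (Rx 2).
pelol and lioane present → ashol forms (Rx 6).
renate and ashol present → qorate forms (Rx 3).
sylane would need qorate, pelol, and uleane (Rx 5), but uleane never forms. uleane would need ashol, sylane, and yorine (Rx 7), but sylane never forms.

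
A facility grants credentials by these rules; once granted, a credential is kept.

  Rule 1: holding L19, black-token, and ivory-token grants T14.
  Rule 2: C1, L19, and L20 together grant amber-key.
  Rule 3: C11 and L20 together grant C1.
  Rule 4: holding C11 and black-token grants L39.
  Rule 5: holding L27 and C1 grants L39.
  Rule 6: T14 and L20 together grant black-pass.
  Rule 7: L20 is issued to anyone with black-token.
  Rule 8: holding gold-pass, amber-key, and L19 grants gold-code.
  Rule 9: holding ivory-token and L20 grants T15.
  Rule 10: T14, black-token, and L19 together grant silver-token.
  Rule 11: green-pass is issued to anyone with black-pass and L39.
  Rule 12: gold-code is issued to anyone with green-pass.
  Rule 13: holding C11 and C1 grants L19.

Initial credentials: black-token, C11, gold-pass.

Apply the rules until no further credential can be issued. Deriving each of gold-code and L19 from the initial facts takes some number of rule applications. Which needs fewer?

L19: Holding black-token grants L20 (Rule 7). Holding C11 and L20 grants C1 (Rule 3). Holding C11 and C1 grants L19 (Rule 13). [3 rule applications]
gold-code: Holding black-token grants L20 (Rule 7). Holding C11 and L20 grants C1 (Rule 3). Holding C11 and C1 grants L19 (Rule 13). Holding C1, L19, and L20 grants amber-key (Rule 2). Holding gold-pass, amber-key, and L19 grants gold-code (Rule 8). [5 rule applications]
L19 needs fewer.

L19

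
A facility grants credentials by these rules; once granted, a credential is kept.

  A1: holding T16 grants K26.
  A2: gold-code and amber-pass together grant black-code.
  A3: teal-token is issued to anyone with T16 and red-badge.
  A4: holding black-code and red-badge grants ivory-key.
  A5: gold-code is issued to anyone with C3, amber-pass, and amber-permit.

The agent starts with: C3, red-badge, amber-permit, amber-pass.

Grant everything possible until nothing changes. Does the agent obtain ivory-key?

Holding C3, amber-pass, and amber-permit grants gold-code (A5).
Holding gold-code and amber-pass grants black-code (A2).
Holding black-code and red-badge grants ivory-key (A4).

Yes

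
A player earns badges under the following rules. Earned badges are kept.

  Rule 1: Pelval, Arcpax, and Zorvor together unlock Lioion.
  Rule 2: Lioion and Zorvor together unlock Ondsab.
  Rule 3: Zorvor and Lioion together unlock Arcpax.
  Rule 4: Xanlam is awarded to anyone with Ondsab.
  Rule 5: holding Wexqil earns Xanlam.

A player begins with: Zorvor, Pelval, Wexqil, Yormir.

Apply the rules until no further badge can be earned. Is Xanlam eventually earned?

Yes

With Wexqil, Xanlam is earned (Rule 5).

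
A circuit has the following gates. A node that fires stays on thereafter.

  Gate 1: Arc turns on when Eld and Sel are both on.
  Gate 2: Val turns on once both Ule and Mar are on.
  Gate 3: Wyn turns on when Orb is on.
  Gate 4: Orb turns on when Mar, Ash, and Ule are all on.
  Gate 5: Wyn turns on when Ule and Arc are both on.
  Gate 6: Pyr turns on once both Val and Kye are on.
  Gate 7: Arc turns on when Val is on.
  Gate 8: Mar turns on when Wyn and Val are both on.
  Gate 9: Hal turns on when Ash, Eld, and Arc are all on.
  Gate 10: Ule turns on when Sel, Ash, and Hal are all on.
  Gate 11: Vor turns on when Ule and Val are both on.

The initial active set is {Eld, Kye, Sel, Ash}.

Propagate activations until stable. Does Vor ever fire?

No

Vor would need Ule and Val (Gate 11), but Val never turns on.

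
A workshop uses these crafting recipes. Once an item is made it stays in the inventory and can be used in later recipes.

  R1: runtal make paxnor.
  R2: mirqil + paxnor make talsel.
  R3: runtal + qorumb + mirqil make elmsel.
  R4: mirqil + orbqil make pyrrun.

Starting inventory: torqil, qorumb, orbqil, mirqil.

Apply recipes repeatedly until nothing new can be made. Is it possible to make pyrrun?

Yes

Using R4, mirqil and orbqil make pyrrun.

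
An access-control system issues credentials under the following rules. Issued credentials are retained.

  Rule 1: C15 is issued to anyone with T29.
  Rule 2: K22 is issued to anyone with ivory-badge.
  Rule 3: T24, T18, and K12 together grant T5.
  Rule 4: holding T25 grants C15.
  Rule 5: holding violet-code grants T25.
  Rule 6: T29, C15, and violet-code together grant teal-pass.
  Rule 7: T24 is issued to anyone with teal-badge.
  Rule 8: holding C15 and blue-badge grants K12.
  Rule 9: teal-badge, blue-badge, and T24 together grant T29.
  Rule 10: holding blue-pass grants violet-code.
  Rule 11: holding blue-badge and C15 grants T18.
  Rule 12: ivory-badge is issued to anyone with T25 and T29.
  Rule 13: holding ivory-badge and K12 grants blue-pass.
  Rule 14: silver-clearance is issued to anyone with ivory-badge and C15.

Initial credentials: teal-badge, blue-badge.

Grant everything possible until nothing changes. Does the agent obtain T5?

Yes

Holding teal-badge grants T24 (Rule 7).
Holding teal-badge, blue-badge, and T24 grants T29 (Rule 9).
Holding T29 grants C15 (Rule 1).
Holding C15 and blue-badge grants K12 (Rule 8).
Holding blue-badge and C15 grants T18 (Rule 11).
Holding T24, T18, and K12 grants T5 (Rule 3).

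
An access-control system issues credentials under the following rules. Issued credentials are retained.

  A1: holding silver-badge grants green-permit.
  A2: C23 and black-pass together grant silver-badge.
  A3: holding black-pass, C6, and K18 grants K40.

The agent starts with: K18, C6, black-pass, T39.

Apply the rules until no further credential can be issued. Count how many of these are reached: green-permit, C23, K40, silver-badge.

Holding black-pass, C6, and K18 grants K40 (A3).
green-permit would need silver-badge (A1), but silver-badge is never granted.
No rule produces C23, and it is not given.
K40: reached.
silver-badge would need C23 and black-pass (A2), but C23 is never granted.
Reached: K40 — 1 of the 4.

1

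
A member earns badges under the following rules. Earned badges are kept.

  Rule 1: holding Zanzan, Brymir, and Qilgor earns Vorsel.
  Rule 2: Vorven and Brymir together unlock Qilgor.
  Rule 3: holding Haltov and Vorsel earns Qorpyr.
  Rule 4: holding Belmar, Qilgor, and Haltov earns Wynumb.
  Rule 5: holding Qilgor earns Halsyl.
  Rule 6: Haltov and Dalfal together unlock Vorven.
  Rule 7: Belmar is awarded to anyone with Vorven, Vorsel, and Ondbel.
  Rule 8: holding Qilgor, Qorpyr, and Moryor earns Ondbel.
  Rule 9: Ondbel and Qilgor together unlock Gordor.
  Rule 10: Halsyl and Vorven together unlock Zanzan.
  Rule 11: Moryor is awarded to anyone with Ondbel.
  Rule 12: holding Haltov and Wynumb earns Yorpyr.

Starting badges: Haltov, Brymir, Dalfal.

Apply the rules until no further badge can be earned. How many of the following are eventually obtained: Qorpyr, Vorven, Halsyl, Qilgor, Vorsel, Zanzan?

With Haltov and Dalfal, Vorven is earned (Rule 6).
With Vorven and Brymir, Qilgor is earned (Rule 2).
With Qilgor, Halsyl is earned (Rule 5).
With Halsyl and Vorven, Zanzan is earned (Rule 10).
With Zanzan, Brymir, and Qilgor, Vorsel is earned (Rule 1).
With Haltov and Vorsel, Qorpyr is earned (Rule 3).
Qorpyr: reached.
Vorven: reached.
Halsyl: reached.
Qilgor: reached.
Vorsel: reached.
Zanzan: reached.
All 6 are reached.

6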